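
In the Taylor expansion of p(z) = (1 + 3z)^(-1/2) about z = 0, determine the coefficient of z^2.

27/8

Compute the successive derivatives at the expansion point and divide by k!.
p(0) = 1
p′(0) = -3/2
p′′(0) = 27/4
So c_2 = p′′(0)/2! = 27/8.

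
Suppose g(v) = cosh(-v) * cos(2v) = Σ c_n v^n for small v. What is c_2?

Expand each factor separately, then convolve coefficients.
[v^0] = 1;  [v^1] = 0;  [v^2] = -3/2.

-3/2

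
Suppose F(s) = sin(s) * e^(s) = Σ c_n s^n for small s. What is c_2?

Multiply the two series term by term and collect like powers.
F(0) = 0
F′(0) = 1
F′′(0) = 2
So c_2 = F′′(0)/2! = 1.

1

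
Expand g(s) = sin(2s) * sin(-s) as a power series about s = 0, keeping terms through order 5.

Expand each factor separately, then convolve coefficients.

5*s^4/3 - 2*s^2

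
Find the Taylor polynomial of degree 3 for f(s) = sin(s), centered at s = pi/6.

-sqrt(3)*(s - pi/6)^3/12 - (s - pi/6)^2/4 + sqrt(3)*(s - pi/6)/2 + 1/2

f(pi/6) = 1/2
f′(pi/6) = sqrt(3)/2
f′′(pi/6) = -1/2
f′′′(pi/6) = -sqrt(3)/2
Then c_k = f^(k)(pi/6)/k! gives each Taylor coefficient.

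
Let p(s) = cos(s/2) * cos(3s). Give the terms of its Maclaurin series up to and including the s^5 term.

Write out both Maclaurin series and multiply, keeping only the needed powers.
p(0) = 1
p′(0) = 0
p′′(0) = -37/4
p′′′(0) = 0
p^(4)(0) = 1513/16
p^(5)(0) = 0

1513*s^4/384 - 37*s^2/8 + 1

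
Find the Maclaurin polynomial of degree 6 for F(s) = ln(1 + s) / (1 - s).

Write out both Maclaurin series and multiply, keeping only the needed powers.
F(0) = 0
F′(0) = 1
F′′(0) = 1
F′′′(0) = 5
F^(4)(0) = 14
F^(5)(0) = 94
F^(6)(0) = 444
Then c_k = F^(k)(0)/k! gives each Taylor coefficient.

37*s^6/60 + 47*s^5/60 + 7*s^4/12 + 5*s^3/6 + s^2/2 + s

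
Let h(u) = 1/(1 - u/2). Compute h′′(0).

From the series, [u^2] h = 1/4; multiply by 2! = 2 to get 1/2.

1/2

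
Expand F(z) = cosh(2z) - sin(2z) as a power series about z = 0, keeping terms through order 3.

4*z^3/3 + 2*z^2 - 2*z + 1

Expand each term separately and add.
F(0) = 1
F′(0) = -2
F′′(0) = 4
F′′′(0) = 8
Dividing each by k! gives the coefficients c_0, ..., c_3.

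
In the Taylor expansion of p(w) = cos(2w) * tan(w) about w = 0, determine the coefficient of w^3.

Write out both Maclaurin series and multiply, keeping only the needed powers.

-5/3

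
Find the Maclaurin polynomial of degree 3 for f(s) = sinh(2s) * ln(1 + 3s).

-9*s^3 + 6*s^2

Take the Cauchy product of the two expansions.
f(0) = 0
f′(0) = 0
f′′(0) = 12
f′′′(0) = -54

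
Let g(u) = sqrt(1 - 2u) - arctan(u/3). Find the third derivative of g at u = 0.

Combine the two series term by term.
The coefficient of u^3 in the expansion is -79/162, so g′′′(0) = 3! * (-79/162) = -79/27.

-79/27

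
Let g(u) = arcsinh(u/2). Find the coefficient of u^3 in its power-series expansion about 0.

-1/48

g(0) = 0
g′(0) = 1/2
g′′(0) = 0
g′′′(0) = -1/8
So c_3 = g′′′(0)/3! = -1/48.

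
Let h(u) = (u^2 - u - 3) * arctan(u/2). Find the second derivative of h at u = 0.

Multiply each power in the prefactor through the base expansion.
The coefficient of u^2 in the expansion is -1/2, so h′′(0) = 2! * (-1/2) = -1.

-1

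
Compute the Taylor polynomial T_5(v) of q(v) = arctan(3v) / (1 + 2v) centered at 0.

Multiply the two series term by term and collect like powers.
q(0) = 0
q′(0) = 3
q′′(0) = -12
q′′′(0) = 18
q^(4)(0) = -144
q^(5)(0) = 7272
Then c_k = q^(k)(0)/k! gives each Taylor coefficient.

303*v^5/5 - 6*v^4 + 3*v^3 - 6*v^2 + 3*v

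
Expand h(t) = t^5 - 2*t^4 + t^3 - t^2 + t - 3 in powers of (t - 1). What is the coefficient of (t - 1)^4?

Compute the successive derivatives at the expansion point and divide by k!.

3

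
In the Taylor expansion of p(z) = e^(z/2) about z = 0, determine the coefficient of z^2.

1/8

[z^0] = 1;  [z^1] = 1/2;  [z^2] = 1/8.
So c_2 = p′′(0)/2! = 1/8.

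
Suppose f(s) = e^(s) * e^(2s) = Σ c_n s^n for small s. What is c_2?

9/2

Write out both Maclaurin series and multiply, keeping only the needed powers.
f(0) = 1
f′(0) = 3
f′′(0) = 9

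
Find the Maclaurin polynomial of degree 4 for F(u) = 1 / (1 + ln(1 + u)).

11*u^4/3 - 7*u^3/3 + 3*u^2/2 - u + 1

Write 1/(1+u) = 1 - u + u^2 - u^3 + ... and substitute the series for u.
[u^0] = 1;  [u^1] = -1;  [u^2] = 3/2;  [u^3] = -7/3;  [u^4] = 11/3.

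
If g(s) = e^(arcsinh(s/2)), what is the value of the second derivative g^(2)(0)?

Compose series: expand the inner function first, then feed it into the outer expansion.
The coefficient of s^2 in the expansion is 1/8, so g′′(0) = 2! * (1/8) = 1/4.

1/4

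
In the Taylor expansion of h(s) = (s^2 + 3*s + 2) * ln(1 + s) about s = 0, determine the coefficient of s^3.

Distribute the polynomial across the series and collect like powers.
h(0) = 0
h′(0) = 2
h′′(0) = 4
h′′′(0) = 1
Dividing each by k! gives the coefficients c_0, ..., c_3.

1/6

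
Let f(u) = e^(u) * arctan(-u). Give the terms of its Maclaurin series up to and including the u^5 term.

Expand each factor separately, then convolve coefficients.
f(0) = 0
f′(0) = -1
f′′(0) = -2
f′′′(0) = -1
f^(4)(0) = 4
f^(5)(0) = -9
Dividing each by k! gives the coefficients c_0, ..., c_5.

-3*u^5/40 + u^4/6 - u^3/6 - u^2 - u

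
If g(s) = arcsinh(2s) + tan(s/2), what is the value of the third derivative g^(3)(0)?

Expand each term separately and add.
The coefficient of s^3 in the expansion is -31/24, so g′′′(0) = 3! * (-31/24) = -31/4.

-31/4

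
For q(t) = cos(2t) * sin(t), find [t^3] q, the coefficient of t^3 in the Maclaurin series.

-13/6

Take the Cauchy product of the two expansions.
[t^0] = 0;  [t^1] = 1;  [t^2] = 0;  [t^3] = -13/6.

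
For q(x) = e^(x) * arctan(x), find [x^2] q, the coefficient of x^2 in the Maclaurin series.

Expand each factor separately, then convolve coefficients.
So c_2 = q′′(0)/2! = 1.

1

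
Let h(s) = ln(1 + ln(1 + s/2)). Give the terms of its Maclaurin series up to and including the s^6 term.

Plug the Maclaurin series of the inner function into that of the outer and collect terms.
h(0) = 0
h′(0) = 1/2
h′′(0) = -1/2
h′′′(0) = 7/8
h^(4)(0) = -35/16
h^(5)(0) = 57/8
h^(6)(0) = -917/32

-917*s^6/23040 + 19*s^5/320 - 35*s^4/384 + 7*s^3/48 - s^2/4 + s/2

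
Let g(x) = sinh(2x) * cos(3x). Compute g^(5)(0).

122

Multiply the two series term by term and collect like powers.
The coefficient of x^5 in the expansion is 61/60, so g^(5)(0) = 5! * (61/60) = 122.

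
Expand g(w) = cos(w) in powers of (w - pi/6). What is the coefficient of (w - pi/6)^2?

-sqrt(3)/4

c_2 = g′′(pi/6)/2! = -sqrt(3)/4.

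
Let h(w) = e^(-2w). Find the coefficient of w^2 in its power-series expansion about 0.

h(0) = 1
h′(0) = -2
h′′(0) = 4
So c_2 = h′′(0)/2! = 2.

2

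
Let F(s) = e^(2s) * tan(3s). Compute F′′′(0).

Write out both Maclaurin series and multiply, keeping only the needed powers.
The coefficient of s^3 in the expansion is 15, so F′′′(0) = 3! * (15) = 90.

90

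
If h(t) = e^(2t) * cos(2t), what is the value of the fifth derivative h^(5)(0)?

Expand each factor separately, then convolve coefficients.
From the series, [t^5] h = -16/15; multiply by 5! = 120 to get -128.

-128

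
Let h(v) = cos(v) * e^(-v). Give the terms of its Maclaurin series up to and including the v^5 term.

v^5/30 - v^4/6 + v^3/3 - v + 1

Expand each factor separately, then convolve coefficients.
h(0) = 1
h′(0) = -1
h′′(0) = 0
h′′′(0) = 2
h^(4)(0) = -4
h^(5)(0) = 4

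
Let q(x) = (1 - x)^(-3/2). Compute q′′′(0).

105/8

From the series, [x^3] q = 35/16; multiply by 3! = 6 to get 105/8.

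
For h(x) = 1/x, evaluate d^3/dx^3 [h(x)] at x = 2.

-3/8

Differentiate repeatedly and evaluate at the center.
The coefficient of (x - 2)^3 in the expansion is -1/16, so h′′′(2) = 3! * (-1/16) = -3/8.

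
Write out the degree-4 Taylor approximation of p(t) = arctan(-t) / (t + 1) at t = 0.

Multiply the numerator's expansion by the denominator's geometric series.
p(0) = 0
p′(0) = -1
p′′(0) = 2
p′′′(0) = -4
p^(4)(0) = 16

2*t^4/3 - 2*t^3/3 + t^2 - t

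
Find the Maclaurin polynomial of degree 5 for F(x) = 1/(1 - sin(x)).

61*x^5/120 + 2*x^4/3 + 5*x^3/6 + x^2 + x + 1

Compose series: expand the inner function first, then feed it into the outer expansion.
F(0) = 1
F′(0) = 1
F′′(0) = 2
F′′′(0) = 5
F^(4)(0) = 16
F^(5)(0) = 61
The Taylor polynomial is Σ F^(k)(0)/k! · x^k.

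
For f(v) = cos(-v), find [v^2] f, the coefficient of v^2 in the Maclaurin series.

Apply the Taylor formula c_k = f^(k)(a)/k!.
f(0) = 1
f′(0) = 0
f′′(0) = -1
So c_2 = f′′(0)/2! = -1/2.

-1/2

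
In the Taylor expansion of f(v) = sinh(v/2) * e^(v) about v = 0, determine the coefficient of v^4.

5/48

Take the Cauchy product of the two expansions.
f(0) = 0
f′(0) = 1/2
f′′(0) = 1
f′′′(0) = 13/8
f^(4)(0) = 5/2
Then c_k = f^(k)(0)/k! gives each Taylor coefficient.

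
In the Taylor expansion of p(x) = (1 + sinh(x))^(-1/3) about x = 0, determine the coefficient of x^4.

Plug the Maclaurin series of the inner function into that of the outer and collect terms.
p(0) = 1
p′(0) = -1/3
p′′(0) = 4/9
p′′′(0) = -37/27
p^(4)(0) = 424/81
Dividing each by k! gives the coefficients c_0, ..., c_4.

53/243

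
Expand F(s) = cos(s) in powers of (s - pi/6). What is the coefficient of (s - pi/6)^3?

1/12

F(pi/6) = sqrt(3)/2
F′(pi/6) = -1/2
F′′(pi/6) = -sqrt(3)/2
F′′′(pi/6) = 1/2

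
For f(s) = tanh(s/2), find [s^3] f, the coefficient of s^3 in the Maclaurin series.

f(0) = 0
f′(0) = 1/2
f′′(0) = 0
f′′′(0) = -1/4

-1/24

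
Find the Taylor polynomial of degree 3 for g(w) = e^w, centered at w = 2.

Use the known series and substitute for the argument.
g(2) = e^(2)
g′(2) = e^(2)
g′′(2) = e^(2)
g′′′(2) = e^(2)
Then c_k = g^(k)(2)/k! gives each Taylor coefficient.

(w - 2)^3*e^(2)/6 + (w - 2)^2*e^(2)/2 + (w - 2)*e^(2) + e^(2)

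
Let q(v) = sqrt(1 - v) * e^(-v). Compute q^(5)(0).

Expand each factor separately, then convolve coefficients.
From the series, [v^5] q = -107/3840; multiply by 5! = 120 to get -107/32.

-107/32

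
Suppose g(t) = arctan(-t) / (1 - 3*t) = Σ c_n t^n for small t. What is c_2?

-3

Use 1/(1 - r) = Σ r^k on the denominator, then take the Cauchy product.
g(0) = 0
g′(0) = -1
g′′(0) = -6
The Taylor polynomial is Σ g^(k)(0)/k! · t^k.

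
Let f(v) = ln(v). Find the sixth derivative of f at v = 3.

The coefficient of (v - 3)^6 in the expansion is -1/4374, so f^(6)(3) = 6! * (-1/4374) = -40/243.

-40/243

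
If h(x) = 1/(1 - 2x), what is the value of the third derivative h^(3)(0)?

From the series, [x^3] h = 8; multiply by 3! = 6 to get 48.

48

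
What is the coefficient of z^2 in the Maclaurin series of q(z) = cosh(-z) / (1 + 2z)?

9/2

Expand each factor separately, then convolve coefficients.
q(0) = 1
q′(0) = -2
q′′(0) = 9
So c_2 = q′′(0)/2! = 9/2.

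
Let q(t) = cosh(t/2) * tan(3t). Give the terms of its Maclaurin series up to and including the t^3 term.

Multiply the two series term by term and collect like powers.
q(0) = 0
q′(0) = 3
q′′(0) = 0
q′′′(0) = 225/4

75*t^3/8 + 3*t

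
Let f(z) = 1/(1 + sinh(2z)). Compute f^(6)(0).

78848

Substitute the inner expansion into the outer series and collect powers.
The coefficient of z^6 in the expansion is 4928/45, so f^(6)(0) = 6! * (4928/45) = 78848.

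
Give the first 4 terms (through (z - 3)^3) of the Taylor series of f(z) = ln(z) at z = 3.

(z - 3)^3/81 - (z - 3)^2/18 + (z - 3)/3 + ln(3)

Differentiate repeatedly and evaluate at the center.
f(3) = ln(3)
f′(3) = 1/3
f′′(3) = -1/9
f′′′(3) = 2/27
Dividing each by k! gives the coefficients c_0, ..., c_3.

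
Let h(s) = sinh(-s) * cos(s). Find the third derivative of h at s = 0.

Multiply the two series term by term and collect like powers.
From the series, [s^3] h = 1/3; multiply by 3! = 6 to get 2.

2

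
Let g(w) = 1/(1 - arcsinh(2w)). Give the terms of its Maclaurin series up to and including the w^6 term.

1472*w^6/45 + 92*w^5/5 + 32*w^4/3 + 20*w^3/3 + 4*w^2 + 2*w + 1

Compose series: expand the inner function first, then feed it into the outer expansion.
[w^0] = 1;  [w^1] = 2;  [w^2] = 4;  [w^3] = 20/3;  [w^4] = 32/3;  [w^5] = 92/5;  [w^6] = 1472/45.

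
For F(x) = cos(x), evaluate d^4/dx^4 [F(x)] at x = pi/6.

sqrt(3)/2

From the series, [(x - pi/6)^4] F = sqrt(3)/48; multiply by 4! = 24 to get sqrt(3)/2.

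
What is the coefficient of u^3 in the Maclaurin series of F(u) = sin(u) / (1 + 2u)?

23/6

Take the Cauchy product of the two expansions.
F(0) = 0
F′(0) = 1
F′′(0) = -4
F′′′(0) = 23
Dividing each by k! gives the coefficients c_0, ..., c_3.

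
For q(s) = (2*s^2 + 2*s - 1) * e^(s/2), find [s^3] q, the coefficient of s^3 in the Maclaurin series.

Shift and add copies of the series according to the polynomial's terms.
[s^0] = -1;  [s^1] = 3/2;  [s^2] = 23/8;  [s^3] = 59/48.
So c_3 = q′′′(0)/3! = 59/48.

59/48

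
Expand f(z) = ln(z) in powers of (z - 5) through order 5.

(z - 5)^5/15625 - (z - 5)^4/2500 + (z - 5)^3/375 - (z - 5)^2/50 + (z - 5)/5 + ln(5)

f(5) = ln(5)
f′(5) = 1/5
f′′(5) = -1/25
f′′′(5) = 2/125
f^(4)(5) = -6/625
f^(5)(5) = 24/3125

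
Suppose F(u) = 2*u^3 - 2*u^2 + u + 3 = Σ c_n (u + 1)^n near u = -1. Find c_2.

F(-1) = -2
F′(-1) = 11
F′′(-1) = -16
So c_2 = F′′(-1)/2! = -8.

-8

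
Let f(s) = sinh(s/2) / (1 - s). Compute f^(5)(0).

2001/32

Multiply the two series term by term and collect like powers.
The coefficient of s^5 in the expansion is 667/1280, so f^(5)(0) = 5! * (667/1280) = 2001/32.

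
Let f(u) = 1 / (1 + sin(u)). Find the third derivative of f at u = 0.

Write 1/(1+u) = 1 - u + u^2 - u^3 + ... and substitute the series for u.
The coefficient of u^3 in the expansion is -5/6, so f′′′(0) = 3! * (-5/6) = -5.

-5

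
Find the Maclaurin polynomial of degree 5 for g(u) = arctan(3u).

Differentiate repeatedly and evaluate at the center.
g(0) = 0
g′(0) = 3
g′′(0) = 0
g′′′(0) = -54
g^(4)(0) = 0
g^(5)(0) = 5832
The Taylor polynomial is Σ g^(k)(0)/k! · u^k.

243*u^5/5 - 9*u^3 + 3*u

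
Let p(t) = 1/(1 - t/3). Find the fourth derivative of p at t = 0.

The coefficient of t^4 in the expansion is 1/81, so p^(4)(0) = 4! * (1/81) = 8/27.

8/27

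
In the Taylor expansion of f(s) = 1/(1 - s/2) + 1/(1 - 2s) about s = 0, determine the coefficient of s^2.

17/4

Add the two expansions coefficient-wise.
f(0) = 2
f′(0) = 5/2
f′′(0) = 17/2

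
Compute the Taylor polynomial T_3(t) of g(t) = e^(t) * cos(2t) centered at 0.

-11*t^3/6 - 3*t^2/2 + t + 1

Take the Cauchy product of the two expansions.
g(0) = 1
g′(0) = 1
g′′(0) = -3
g′′′(0) = -11
Then c_k = g^(k)(0)/k! gives each Taylor coefficient.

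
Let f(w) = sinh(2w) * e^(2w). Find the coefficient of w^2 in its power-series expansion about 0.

4

Multiply the two series term by term and collect like powers.
[w^0] = 0;  [w^1] = 2;  [w^2] = 4.
So c_2 = f′′(0)/2! = 4.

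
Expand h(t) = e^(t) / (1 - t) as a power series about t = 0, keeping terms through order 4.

65*t^4/24 + 8*t^3/3 + 5*t^2/2 + 2*t + 1

Use 1/(1 - r) = Σ r^k on the denominator, then take the Cauchy product.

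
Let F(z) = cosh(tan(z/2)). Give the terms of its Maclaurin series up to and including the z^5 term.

3*z^4/128 + z^2/8 + 1

Compose series: expand the inner function first, then feed it into the outer expansion.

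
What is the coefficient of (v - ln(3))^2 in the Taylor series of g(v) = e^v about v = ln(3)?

3/2

Use the known series and substitute for the argument.
So c_2 = g′′(ln(3))/2! = 3/2.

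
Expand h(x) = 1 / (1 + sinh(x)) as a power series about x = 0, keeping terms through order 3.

Expand as Σ (-1)^k u^k with u equal to the inner function's series.
h(0) = 1
h′(0) = -1
h′′(0) = 2
h′′′(0) = -7

-7*x^3/6 + x^2 - x + 1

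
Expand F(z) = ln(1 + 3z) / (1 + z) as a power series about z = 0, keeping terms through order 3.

33*z^3/2 - 15*z^2/2 + 3*z

Write out both Maclaurin series and multiply, keeping only the needed powers.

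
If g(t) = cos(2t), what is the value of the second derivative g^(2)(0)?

The coefficient of t^2 in the expansion is -2, so g′′(0) = 2! * (-2) = -4.

-4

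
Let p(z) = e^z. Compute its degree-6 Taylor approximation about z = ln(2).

(z - ln(2))^6/360 + (z - ln(2))^5/60 + (z - ln(2))^4/12 + (z - ln(2))^3/3 + (z - ln(2))^2 + 2*(z - ln(2)) + 2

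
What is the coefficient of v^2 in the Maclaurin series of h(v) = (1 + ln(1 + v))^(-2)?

4

Substitute the inner expansion into the outer series and collect powers.
[v^0] = 1;  [v^1] = -2;  [v^2] = 4.
So c_2 = h′′(0)/2! = 4.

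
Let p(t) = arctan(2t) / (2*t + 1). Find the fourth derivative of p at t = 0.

-256

Expand 1/(denominator) as a geometric series and multiply by the numerator's series.
From the series, [t^4] p = -32/3; multiply by 4! = 24 to get -256.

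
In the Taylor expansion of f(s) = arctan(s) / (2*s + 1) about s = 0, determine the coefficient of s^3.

11/3

Use 1/(1 - r) = Σ r^k on the denominator, then take the Cauchy product.
So c_3 = f′′′(0)/3! = 11/3.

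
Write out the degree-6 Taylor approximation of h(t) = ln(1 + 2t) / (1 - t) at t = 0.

Take the Cauchy product of the two expansions.
h(0) = 0
h′(0) = 2
h′′(0) = 0
h′′′(0) = 16
h^(4)(0) = -32
h^(5)(0) = 608
h^(6)(0) = -4032

-28*t^6/5 + 76*t^5/15 - 4*t^4/3 + 8*t^3/3 + 2*t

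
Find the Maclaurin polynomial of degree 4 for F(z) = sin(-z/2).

z^3/48 - z/2

Differentiate repeatedly and evaluate at the center.
[z^0] = 0;  [z^1] = -1/2;  [z^2] = 0;  [z^3] = 1/48;  [z^4] = 0.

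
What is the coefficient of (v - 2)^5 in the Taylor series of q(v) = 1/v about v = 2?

[(v - 2)^0] = 1/2;  [(v - 2)^1] = -1/4;  [(v - 2)^2] = 1/8;  [(v - 2)^3] = -1/16;  [(v - 2)^4] = 1/32;  [(v - 2)^5] = -1/64.
So c_5 = q^(5)(2)/5! = -1/64.

-1/64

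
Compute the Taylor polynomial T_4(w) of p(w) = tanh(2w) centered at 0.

Use the known series and substitute for the argument.

-8*w^3/3 + 2*w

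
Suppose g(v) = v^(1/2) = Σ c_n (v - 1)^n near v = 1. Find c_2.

-1/8

Compute the successive derivatives at the expansion point and divide by k!.
g(1) = 1
g′(1) = 1/2
g′′(1) = -1/4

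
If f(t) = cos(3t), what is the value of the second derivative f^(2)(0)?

The coefficient of t^2 in the expansion is -9/2, so f′′(0) = 2! * (-9/2) = -9.

-9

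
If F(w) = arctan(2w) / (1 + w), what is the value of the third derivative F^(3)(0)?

Write out both Maclaurin series and multiply, keeping only the needed powers.
From the series, [w^3] F = -2/3; multiply by 3! = 6 to get -4.

-4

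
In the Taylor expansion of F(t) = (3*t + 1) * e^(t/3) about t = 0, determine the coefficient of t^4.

37/1944

Distribute the polynomial across the series and collect like powers.
F(0) = 1
F′(0) = 10/3
F′′(0) = 19/9
F′′′(0) = 28/27
F^(4)(0) = 37/81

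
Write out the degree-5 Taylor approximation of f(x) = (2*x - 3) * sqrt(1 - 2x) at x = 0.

11*x^5/8 + 7*x^4/8 + x^3/2 - x^2/2 + 5*x - 3

Distribute the polynomial across the series and collect like powers.
f(0) = -3
f′(0) = 5
f′′(0) = -1
f′′′(0) = 3
f^(4)(0) = 21
f^(5)(0) = 165
Dividing each by k! gives the coefficients c_0, ..., c_5.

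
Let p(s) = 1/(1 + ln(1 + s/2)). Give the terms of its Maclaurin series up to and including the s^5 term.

Compose series: expand the inner function first, then feed it into the outer expansion.
p(0) = 1
p′(0) = -1/2
p′′(0) = 3/4
p′′′(0) = -7/4
p^(4)(0) = 11/2
p^(5)(0) = -347/16
Dividing each by k! gives the coefficients c_0, ..., c_5.

-347*s^5/1920 + 11*s^4/48 - 7*s^3/24 + 3*s^2/8 - s/2 + 1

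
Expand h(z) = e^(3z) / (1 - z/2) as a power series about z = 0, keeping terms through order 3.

61*z^3/8 + 25*z^2/4 + 7*z/2 + 1

Take the Cauchy product of the two expansions.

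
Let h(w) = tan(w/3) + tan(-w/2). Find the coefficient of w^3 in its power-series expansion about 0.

Combine the two series term by term.
h(0) = 0
h′(0) = -1/6
h′′(0) = 0
h′′′(0) = -19/108
Then c_k = h^(k)(0)/k! gives each Taylor coefficient.

-19/648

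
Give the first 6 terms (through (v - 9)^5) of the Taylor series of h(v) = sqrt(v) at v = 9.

Compute the successive derivatives at the expansion point and divide by k!.

7*(v - 9)^5/5038848 - 5*(v - 9)^4/279936 + (v - 9)^3/3888 - (v - 9)^2/216 + (v - 9)/6 + 3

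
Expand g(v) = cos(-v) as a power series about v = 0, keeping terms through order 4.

v^4/24 - v^2/2 + 1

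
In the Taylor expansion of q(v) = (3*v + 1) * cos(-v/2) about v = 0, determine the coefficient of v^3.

-3/8

Multiply each power in the prefactor through the base expansion.
q(0) = 1
q′(0) = 3
q′′(0) = -1/4
q′′′(0) = -9/4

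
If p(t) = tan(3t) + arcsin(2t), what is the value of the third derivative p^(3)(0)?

Expand each term separately and add.
From the series, [t^3] p = 31/3; multiply by 3! = 6 to get 62.

62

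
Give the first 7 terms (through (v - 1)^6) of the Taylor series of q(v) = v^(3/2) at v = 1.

[(v - 1)^0] = 1;  [(v - 1)^1] = 3/2;  [(v - 1)^2] = 3/8;  [(v - 1)^3] = -1/16;  [(v - 1)^4] = 3/128;  [(v - 1)^5] = -3/256;  [(v - 1)^6] = 7/1024.

7*(v - 1)^6/1024 - 3*(v - 1)^5/256 + 3*(v - 1)^4/128 - (v - 1)^3/16 + 3*(v - 1)^2/8 + 3*(v - 1)/2 + 1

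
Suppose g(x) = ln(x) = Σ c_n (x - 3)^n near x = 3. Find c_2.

-1/18

Compute the successive derivatives at the expansion point and divide by k!.
[(x - 3)^0] = ln(3);  [(x - 3)^1] = 1/3;  [(x - 3)^2] = -1/18.
So c_2 = g′′(3)/2! = -1/18.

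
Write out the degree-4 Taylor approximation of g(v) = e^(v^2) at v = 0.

v^4/2 + v^2 + 1

g(0) = 1
g′(0) = 0
g′′(0) = 2
g′′′(0) = 0
g^(4)(0) = 12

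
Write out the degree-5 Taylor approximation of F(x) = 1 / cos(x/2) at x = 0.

Invert the denominator's series and multiply.
F(0) = 1
F′(0) = 0
F′′(0) = 1/4
F′′′(0) = 0
F^(4)(0) = 5/16
F^(5)(0) = 0

5*x^4/384 + x^2/8 + 1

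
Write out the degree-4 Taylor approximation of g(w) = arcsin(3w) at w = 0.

Differentiate repeatedly and evaluate at the center.
g(0) = 0
g′(0) = 3
g′′(0) = 0
g′′′(0) = 27
g^(4)(0) = 0

9*w^3/2 + 3*w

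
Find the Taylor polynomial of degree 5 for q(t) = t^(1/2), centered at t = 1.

Apply the Taylor formula c_k = f^(k)(a)/k!.

7*(t - 1)^5/256 - 5*(t - 1)^4/128 + (t - 1)^3/16 - (t - 1)^2/8 + (t - 1)/2 + 1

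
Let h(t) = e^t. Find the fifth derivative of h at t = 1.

Compute the successive derivatives at the expansion point and divide by k!.
From the series, [(t - 1)^5] h = e/120; multiply by 5! = 120 to get e.

e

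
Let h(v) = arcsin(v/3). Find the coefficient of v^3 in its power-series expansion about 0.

1/162

h(0) = 0
h′(0) = 1/3
h′′(0) = 0
h′′′(0) = 1/27
So c_3 = h′′′(0)/3! = 1/162.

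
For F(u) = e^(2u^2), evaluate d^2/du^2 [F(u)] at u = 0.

4

The coefficient of u^2 in the expansion is 2, so F′′(0) = 2! * (2) = 4.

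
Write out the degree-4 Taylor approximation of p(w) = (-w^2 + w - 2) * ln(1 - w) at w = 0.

2*w^4/3 + 7*w^3/6 + 2*w

Distribute the polynomial across the series and collect like powers.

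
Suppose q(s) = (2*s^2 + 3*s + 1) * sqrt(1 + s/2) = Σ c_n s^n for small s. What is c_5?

75/8192

Distribute the polynomial across the series and collect like powers.
q(0) = 1
q′(0) = 13/4
q′′(0) = 87/16
q′′′(0) = 159/64
q^(4)(0) = -255/256
q^(5)(0) = 1125/1024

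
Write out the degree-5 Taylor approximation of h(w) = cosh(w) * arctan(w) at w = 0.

Write out both Maclaurin series and multiply, keeping only the needed powers.
h(0) = 0
h′(0) = 1
h′′(0) = 0
h′′′(0) = 1
h^(4)(0) = 0
h^(5)(0) = 9

3*w^5/40 + w^3/6 + w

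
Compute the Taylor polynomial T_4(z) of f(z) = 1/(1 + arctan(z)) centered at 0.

z^4/3 - 2*z^3/3 + z^2 - z + 1

Substitute the inner expansion into the outer series and collect powers.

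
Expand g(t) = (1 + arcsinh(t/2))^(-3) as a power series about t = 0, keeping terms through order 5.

-649*t^5/1280 + 13*t^4/16 - 19*t^3/16 + 3*t^2/2 - 3*t/2 + 1

Let u equal the inner series; expand the outer function in u and truncate.
[t^0] = 1;  [t^1] = -3/2;  [t^2] = 3/2;  [t^3] = -19/16;  [t^4] = 13/16;  [t^5] = -649/1280.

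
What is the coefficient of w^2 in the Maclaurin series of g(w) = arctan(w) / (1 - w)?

1

Write out both Maclaurin series and multiply, keeping only the needed powers.
g(0) = 0
g′(0) = 1
g′′(0) = 2
Then c_k = g^(k)(0)/k! gives each Taylor coefficient.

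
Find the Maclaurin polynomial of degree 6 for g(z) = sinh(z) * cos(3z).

79*z^5/30 - 13*z^3/3 + z

Write out both Maclaurin series and multiply, keeping only the needed powers.
[z^0] = 0;  [z^1] = 1;  [z^2] = 0;  [z^3] = -13/3;  [z^4] = 0;  [z^5] = 79/30;  [z^6] = 0.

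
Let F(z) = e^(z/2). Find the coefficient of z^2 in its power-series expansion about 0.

1/8

Apply the Taylor formula c_k = f^(k)(a)/k!.
F(0) = 1
F′(0) = 1/2
F′′(0) = 1/4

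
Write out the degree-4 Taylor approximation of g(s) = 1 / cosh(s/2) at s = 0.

Write the quotient as an unknown series and match coefficients against numerator = denominator · series.
g(0) = 1
g′(0) = 0
g′′(0) = -1/4
g′′′(0) = 0
g^(4)(0) = 5/16

5*s^4/384 - s^2/8 + 1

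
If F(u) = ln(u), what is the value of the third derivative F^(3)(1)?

2

Use the known series and substitute for the argument.
The coefficient of (u - 1)^3 in the expansion is 1/3, so F′′′(1) = 3! * (1/3) = 2.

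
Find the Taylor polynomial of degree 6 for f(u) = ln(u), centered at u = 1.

-(u - 1)^6/6 + (u - 1)^5/5 - (u - 1)^4/4 + (u - 1)^3/3 - (u - 1)^2/2 + (u - 1)

f(1) = 0
f′(1) = 1
f′′(1) = -1
f′′′(1) = 2
f^(4)(1) = -6
f^(5)(1) = 24
f^(6)(1) = -120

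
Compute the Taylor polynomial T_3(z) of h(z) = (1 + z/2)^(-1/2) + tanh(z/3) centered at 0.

-533*z^3/10368 + 3*z^2/32 + z/12 + 1

Expand each term separately and add.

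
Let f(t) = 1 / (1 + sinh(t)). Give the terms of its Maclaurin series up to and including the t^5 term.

Write 1/(1+u) = 1 - u + u^2 - u^3 + ... and substitute the series for u.
[t^0] = 1;  [t^1] = -1;  [t^2] = 1;  [t^3] = -7/6;  [t^4] = 4/3;  [t^5] = -181/120.

-181*t^5/120 + 4*t^4/3 - 7*t^3/6 + t^2 - t + 1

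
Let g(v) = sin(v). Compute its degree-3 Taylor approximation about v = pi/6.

g(pi/6) = 1/2
g′(pi/6) = sqrt(3)/2
g′′(pi/6) = -1/2
g′′′(pi/6) = -sqrt(3)/2

-sqrt(3)*(v - pi/6)^3/12 - (v - pi/6)^2/4 + sqrt(3)*(v - pi/6)/2 + 1/2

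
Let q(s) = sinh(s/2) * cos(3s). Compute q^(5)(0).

Write out both Maclaurin series and multiply, keeping only the needed powers.
From the series, [s^5] q = 6121/3840; multiply by 5! = 120 to get 6121/32.

6121/32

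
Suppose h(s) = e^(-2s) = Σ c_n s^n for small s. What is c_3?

[s^0] = 1;  [s^1] = -2;  [s^2] = 2;  [s^3] = -4/3.

-4/3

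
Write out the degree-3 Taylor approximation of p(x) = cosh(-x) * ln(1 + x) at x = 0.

5*x^3/6 - x^2/2 + x

Write out both Maclaurin series and multiply, keeping only the needed powers.
p(0) = 0
p′(0) = 1
p′′(0) = -1
p′′′(0) = 5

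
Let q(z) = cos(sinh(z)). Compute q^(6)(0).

Let u equal the inner series; expand the outer function in u and truncate.
The coefficient of z^6 in the expansion is 1/240, so q^(6)(0) = 6! * (1/240) = 3.

3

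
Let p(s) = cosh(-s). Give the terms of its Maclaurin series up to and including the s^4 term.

Compute the successive derivatives at the expansion point and divide by k!.
p(0) = 1
p′(0) = 0
p′′(0) = 1
p′′′(0) = 0
p^(4)(0) = 1
Dividing each by k! gives the coefficients c_0, ..., c_4.

s^4/24 + s^2/2 + 1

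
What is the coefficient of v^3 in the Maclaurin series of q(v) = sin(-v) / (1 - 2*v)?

Expand 1/(denominator) as a geometric series and multiply by the numerator's series.
q(0) = 0
q′(0) = -1
q′′(0) = -4
q′′′(0) = -23
So c_3 = q′′′(0)/3! = -23/6.

-23/6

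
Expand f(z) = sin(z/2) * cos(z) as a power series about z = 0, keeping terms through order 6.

Take the Cauchy product of the two expansions.

121*z^5/3840 - 13*z^3/48 + z/2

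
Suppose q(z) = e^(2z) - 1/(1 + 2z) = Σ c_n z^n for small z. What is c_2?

-2

Combine the two series term by term.
q(0) = 0
q′(0) = 4
q′′(0) = -4
So c_2 = q′′(0)/2! = -2.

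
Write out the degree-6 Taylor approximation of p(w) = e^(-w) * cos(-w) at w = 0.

w^5/30 - w^4/6 + w^3/3 - w + 1

Multiply the two series term by term and collect like powers.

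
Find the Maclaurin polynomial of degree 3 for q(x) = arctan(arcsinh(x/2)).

-x^3/16 + x/2

Plug the Maclaurin series of the inner function into that of the outer and collect terms.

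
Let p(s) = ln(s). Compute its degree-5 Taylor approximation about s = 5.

p(5) = ln(5)
p′(5) = 1/5
p′′(5) = -1/25
p′′′(5) = 2/125
p^(4)(5) = -6/625
p^(5)(5) = 24/3125
The Taylor polynomial is Σ p^(k)(5)/k! · (s - 5)^k.

(s - 5)^5/15625 - (s - 5)^4/2500 + (s - 5)^3/375 - (s - 5)^2/50 + (s - 5)/5 + ln(5)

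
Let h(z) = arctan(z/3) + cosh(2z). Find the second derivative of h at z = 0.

Expand each term separately and add.
The coefficient of z^2 in the expansion is 2, so h′′(0) = 2! * (2) = 4.

4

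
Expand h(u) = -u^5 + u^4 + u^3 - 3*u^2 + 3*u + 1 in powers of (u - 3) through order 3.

Differentiate repeatedly and evaluate at the center.

-77*(u - 3)^3 - 210*(u - 3)^2 - 285*(u - 3) - 152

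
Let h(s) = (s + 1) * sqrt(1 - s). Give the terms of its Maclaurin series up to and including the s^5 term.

-17*s^5/256 - 13*s^4/128 - 3*s^3/16 - 5*s^2/8 + s/2 + 1

Shift and add copies of the series according to the polynomial's terms.
h(0) = 1
h′(0) = 1/2
h′′(0) = -5/4
h′′′(0) = -9/8
h^(4)(0) = -39/16
h^(5)(0) = -255/32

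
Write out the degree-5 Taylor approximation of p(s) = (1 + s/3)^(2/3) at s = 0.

14*s^5/177147 - 7*s^4/19683 + 4*s^3/2187 - s^2/81 + 2*s/9 + 1

Use the known series and substitute for the argument.
p(0) = 1
p′(0) = 2/9
p′′(0) = -2/81
p′′′(0) = 8/729
p^(4)(0) = -56/6561
p^(5)(0) = 560/59049
Then c_k = p^(k)(0)/k! gives each Taylor coefficient.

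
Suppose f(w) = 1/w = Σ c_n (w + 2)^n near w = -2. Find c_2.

-1/8

Use the known series and substitute for the argument.
f(-2) = -1/2
f′(-2) = -1/4
f′′(-2) = -1/4
Then c_k = f^(k)(-2)/k! gives each Taylor coefficient.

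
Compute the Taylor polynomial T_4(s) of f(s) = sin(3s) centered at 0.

-9*s^3/2 + 3*s

Apply the Taylor formula c_k = f^(k)(a)/k!.
[s^0] = 0;  [s^1] = 3;  [s^2] = 0;  [s^3] = -9/2;  [s^4] = 0.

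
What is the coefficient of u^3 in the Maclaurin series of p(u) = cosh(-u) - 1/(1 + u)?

Combine the two series term by term.

1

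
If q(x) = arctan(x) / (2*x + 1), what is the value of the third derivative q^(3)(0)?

Expand 1/(denominator) as a geometric series and multiply by the numerator's series.
The coefficient of x^3 in the expansion is 11/3, so q′′′(0) = 3! * (11/3) = 22.

22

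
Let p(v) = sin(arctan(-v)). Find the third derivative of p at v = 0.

Compose series: expand the inner function first, then feed it into the outer expansion.
From the series, [v^3] p = 1/2; multiply by 3! = 6 to get 3.

3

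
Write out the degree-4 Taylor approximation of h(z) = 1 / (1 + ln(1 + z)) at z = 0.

Use the geometric series for the reciprocal, then substitute.

11*z^4/3 - 7*z^3/3 + 3*z^2/2 - z + 1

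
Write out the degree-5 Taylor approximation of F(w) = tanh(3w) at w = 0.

162*w^5/5 - 9*w^3 + 3*w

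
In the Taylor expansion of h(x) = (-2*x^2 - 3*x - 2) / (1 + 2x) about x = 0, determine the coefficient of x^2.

-4

Distribute the polynomial across the series and collect like powers.
h(0) = -2
h′(0) = 1
h′′(0) = -8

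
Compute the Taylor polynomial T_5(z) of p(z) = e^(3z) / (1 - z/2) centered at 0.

899*z^5/160 + 115*z^4/16 + 61*z^3/8 + 25*z^2/4 + 7*z/2 + 1

Multiply the two series term by term and collect like powers.
p(0) = 1
p′(0) = 7/2
p′′(0) = 25/2
p′′′(0) = 183/4
p^(4)(0) = 345/2
p^(5)(0) = 2697/4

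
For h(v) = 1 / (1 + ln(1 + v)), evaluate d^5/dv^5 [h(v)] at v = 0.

Expand as Σ (-1)^k u^k with u equal to the inner function's series.
The coefficient of v^5 in the expansion is -347/60, so h^(5)(0) = 5! * (-347/60) = -694.

-694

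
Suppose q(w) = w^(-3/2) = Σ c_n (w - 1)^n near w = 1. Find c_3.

-35/16

c_3 = q′′′(1)/3! = -35/16.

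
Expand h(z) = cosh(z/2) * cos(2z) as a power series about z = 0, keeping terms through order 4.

161*z^4/384 - 15*z^2/8 + 1

Expand each factor separately, then convolve coefficients.
h(0) = 1
h′(0) = 0
h′′(0) = -15/4
h′′′(0) = 0
h^(4)(0) = 161/16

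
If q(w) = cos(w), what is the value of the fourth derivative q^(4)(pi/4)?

From the series, [(w - pi/4)^4] q = sqrt(2)/48; multiply by 4! = 24 to get sqrt(2)/2.

sqrt(2)/2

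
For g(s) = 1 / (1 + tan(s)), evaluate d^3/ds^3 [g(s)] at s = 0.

Expand as Σ (-1)^k u^k with u equal to the inner function's series.
The coefficient of s^3 in the expansion is -4/3, so g′′′(0) = 3! * (-4/3) = -8.

-8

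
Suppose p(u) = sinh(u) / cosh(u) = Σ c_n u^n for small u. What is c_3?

Write the quotient as an unknown series and match coefficients against numerator = denominator · series.
p(0) = 0
p′(0) = 1
p′′(0) = 0
p′′′(0) = -2

-1/3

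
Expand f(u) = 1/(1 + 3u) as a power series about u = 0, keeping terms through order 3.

Use the known series and substitute for the argument.

-27*u^3 + 9*u^2 - 3*u + 1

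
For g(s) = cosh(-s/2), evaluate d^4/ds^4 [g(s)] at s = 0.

From the series, [s^4] g = 1/384; multiply by 4! = 24 to get 1/16.

1/16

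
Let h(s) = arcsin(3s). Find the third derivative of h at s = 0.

27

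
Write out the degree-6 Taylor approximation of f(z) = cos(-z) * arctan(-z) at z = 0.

Expand each factor separately, then convolve coefficients.

-49*z^5/120 + 5*z^3/6 - z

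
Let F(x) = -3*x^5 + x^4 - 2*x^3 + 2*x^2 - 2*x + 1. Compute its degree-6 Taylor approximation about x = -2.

F(-2) = 141
F′(-2) = -306
F′′(-2) = 556
F′′′(-2) = -780
F^(4)(-2) = 744
F^(5)(-2) = -360
F^(6)(-2) = 0

-3*(x + 2)^5 + 31*(x + 2)^4 - 130*(x + 2)^3 + 278*(x + 2)^2 - 306*(x + 2) + 141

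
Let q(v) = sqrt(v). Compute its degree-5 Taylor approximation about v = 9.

Use the known series and substitute for the argument.

7*(v - 9)^5/5038848 - 5*(v - 9)^4/279936 + (v - 9)^3/3888 - (v - 9)^2/216 + (v - 9)/6 + 3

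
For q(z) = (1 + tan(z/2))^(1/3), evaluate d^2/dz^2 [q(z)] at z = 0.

-1/18

Compose series: expand the inner function first, then feed it into the outer expansion.
From the series, [z^2] q = -1/36; multiply by 2! = 2 to get -1/18.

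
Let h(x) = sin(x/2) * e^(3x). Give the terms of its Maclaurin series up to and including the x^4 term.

35*x^4/16 + 107*x^3/48 + 3*x^2/2 + x/2

Multiply the two series term by term and collect like powers.
h(0) = 0
h′(0) = 1/2
h′′(0) = 3
h′′′(0) = 107/8
h^(4)(0) = 105/2
The Taylor polynomial is Σ h^(k)(0)/k! · x^k.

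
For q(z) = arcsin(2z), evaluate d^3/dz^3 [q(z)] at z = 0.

8

Use the known series and substitute for the argument.
The coefficient of z^3 in the expansion is 4/3, so q′′′(0) = 3! * (4/3) = 8.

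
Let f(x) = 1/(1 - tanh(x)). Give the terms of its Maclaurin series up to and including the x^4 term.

x^4/3 + 2*x^3/3 + x^2 + x + 1

Let u equal the inner series; expand the outer function in u and truncate.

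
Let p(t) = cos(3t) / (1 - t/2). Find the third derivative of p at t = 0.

-51/4

Multiply the two series term by term and collect like powers.
From the series, [t^3] p = -17/8; multiply by 3! = 6 to get -51/4.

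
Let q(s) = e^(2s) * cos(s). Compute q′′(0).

3

Take the Cauchy product of the two expansions.
The coefficient of s^2 in the expansion is 3/2, so q′′(0) = 2! * (3/2) = 3.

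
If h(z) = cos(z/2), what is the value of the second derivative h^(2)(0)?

From the series, [z^2] h = -1/8; multiply by 2! = 2 to get -1/4.

-1/4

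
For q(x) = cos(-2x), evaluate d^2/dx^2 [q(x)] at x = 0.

The coefficient of x^2 in the expansion is -2, so q′′(0) = 2! * (-2) = -4.

-4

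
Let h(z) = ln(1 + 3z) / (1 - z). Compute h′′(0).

-3

Take the Cauchy product of the two expansions.
The coefficient of z^2 in the expansion is -3/2, so h′′(0) = 2! * (-3/2) = -3.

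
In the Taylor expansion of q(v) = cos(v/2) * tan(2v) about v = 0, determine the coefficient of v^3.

29/12

Write out both Maclaurin series and multiply, keeping only the needed powers.
q(0) = 0
q′(0) = 2
q′′(0) = 0
q′′′(0) = 29/2
So c_3 = q′′′(0)/3! = 29/12.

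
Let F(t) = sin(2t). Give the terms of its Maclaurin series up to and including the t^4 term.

-4*t^3/3 + 2*t

F(0) = 0
F′(0) = 2
F′′(0) = 0
F′′′(0) = -8
F^(4)(0) = 0
Dividing each by k! gives the coefficients c_0, ..., c_4.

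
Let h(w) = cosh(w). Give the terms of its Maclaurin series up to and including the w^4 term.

h(0) = 1
h′(0) = 0
h′′(0) = 1
h′′′(0) = 0
h^(4)(0) = 1
The Taylor polynomial is Σ h^(k)(0)/k! · w^k.

w^4/24 + w^2/2 + 1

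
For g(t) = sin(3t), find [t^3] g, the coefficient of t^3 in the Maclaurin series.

[t^0] = 0;  [t^1] = 3;  [t^2] = 0;  [t^3] = -9/2.

-9/2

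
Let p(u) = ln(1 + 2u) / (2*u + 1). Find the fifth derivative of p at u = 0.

Expand 1/(denominator) as a geometric series and multiply by the numerator's series.
From the series, [u^5] p = 1096/15; multiply by 5! = 120 to get 8768.

8768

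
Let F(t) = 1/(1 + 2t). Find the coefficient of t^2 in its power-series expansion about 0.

F(0) = 1
F′(0) = -2
F′′(0) = 8
So c_2 = F′′(0)/2! = 4.

4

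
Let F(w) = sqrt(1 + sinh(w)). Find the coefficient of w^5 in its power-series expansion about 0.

241/3840

Let u equal the inner series; expand the outer function in u and truncate.
[w^0] = 1;  [w^1] = 1/2;  [w^2] = -1/8;  [w^3] = 7/48;  [w^4] = -31/384;  [w^5] = 241/3840.
So c_5 = F^(5)(0)/5! = 241/3840.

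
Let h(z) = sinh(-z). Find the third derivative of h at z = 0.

-1

Differentiate repeatedly and evaluate at the center.
The coefficient of z^3 in the expansion is -1/6, so h′′′(0) = 3! * (-1/6) = -1.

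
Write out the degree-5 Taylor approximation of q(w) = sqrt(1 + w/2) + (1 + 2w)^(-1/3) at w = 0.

-23850001*w^5/5971968 + 1145665*w^4/497664 - 14255*w^3/10368 + 247*w^2/288 - 5*w/12 + 2

Add the two expansions coefficient-wise.
q(0) = 2
q′(0) = -5/12
q′′(0) = 247/144
q′′′(0) = -14255/1728
q^(4)(0) = 1145665/20736
q^(5)(0) = -119250005/248832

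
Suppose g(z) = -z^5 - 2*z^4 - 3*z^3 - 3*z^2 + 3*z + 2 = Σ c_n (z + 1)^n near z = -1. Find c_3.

-5

Differentiate repeatedly and evaluate at the center.
g(-1) = -2
g′(-1) = 3
g′′(-1) = 8
g′′′(-1) = -30
So c_3 = g′′′(-1)/3! = -5.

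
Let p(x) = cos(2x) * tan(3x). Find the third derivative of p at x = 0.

18

Expand each factor separately, then convolve coefficients.
The coefficient of x^3 in the expansion is 3, so p′′′(0) = 3! * (3) = 18.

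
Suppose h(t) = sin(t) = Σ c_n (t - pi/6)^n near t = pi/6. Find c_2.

-1/4

h(pi/6) = 1/2
h′(pi/6) = sqrt(3)/2
h′′(pi/6) = -1/2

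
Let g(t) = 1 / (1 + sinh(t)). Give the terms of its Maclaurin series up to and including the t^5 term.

Expand as Σ (-1)^k u^k with u equal to the inner function's series.
g(0) = 1
g′(0) = -1
g′′(0) = 2
g′′′(0) = -7
g^(4)(0) = 32
g^(5)(0) = -181
Dividing each by k! gives the coefficients c_0, ..., c_5.

-181*t^5/120 + 4*t^4/3 - 7*t^3/6 + t^2 - t + 1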